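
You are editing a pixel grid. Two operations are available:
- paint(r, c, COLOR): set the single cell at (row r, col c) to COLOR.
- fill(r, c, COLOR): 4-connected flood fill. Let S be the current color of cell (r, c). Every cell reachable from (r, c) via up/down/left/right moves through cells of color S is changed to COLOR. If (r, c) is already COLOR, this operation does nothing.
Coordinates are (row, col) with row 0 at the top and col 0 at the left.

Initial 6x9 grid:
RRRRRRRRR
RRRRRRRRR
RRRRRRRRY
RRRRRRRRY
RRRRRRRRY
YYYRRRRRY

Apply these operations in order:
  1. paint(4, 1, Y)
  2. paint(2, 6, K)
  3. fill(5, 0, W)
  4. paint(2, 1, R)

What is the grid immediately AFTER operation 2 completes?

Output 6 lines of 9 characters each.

After op 1 paint(4,1,Y):
RRRRRRRRR
RRRRRRRRR
RRRRRRRRY
RRRRRRRRY
RYRRRRRRY
YYYRRRRRY
After op 2 paint(2,6,K):
RRRRRRRRR
RRRRRRRRR
RRRRRRKRY
RRRRRRRRY
RYRRRRRRY
YYYRRRRRY

Answer: RRRRRRRRR
RRRRRRRRR
RRRRRRKRY
RRRRRRRRY
RYRRRRRRY
YYYRRRRRY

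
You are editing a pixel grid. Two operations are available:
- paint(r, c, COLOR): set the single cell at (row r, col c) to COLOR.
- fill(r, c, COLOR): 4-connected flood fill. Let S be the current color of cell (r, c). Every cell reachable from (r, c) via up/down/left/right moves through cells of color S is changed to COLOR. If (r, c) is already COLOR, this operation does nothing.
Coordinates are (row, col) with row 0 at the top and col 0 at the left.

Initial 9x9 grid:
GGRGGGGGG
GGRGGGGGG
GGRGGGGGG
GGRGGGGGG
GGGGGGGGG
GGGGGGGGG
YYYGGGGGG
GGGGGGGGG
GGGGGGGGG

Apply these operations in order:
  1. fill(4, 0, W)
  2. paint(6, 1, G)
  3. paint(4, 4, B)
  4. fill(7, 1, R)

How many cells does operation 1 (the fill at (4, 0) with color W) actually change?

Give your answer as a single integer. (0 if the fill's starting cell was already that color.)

After op 1 fill(4,0,W) [74 cells changed]:
WWRWWWWWW
WWRWWWWWW
WWRWWWWWW
WWRWWWWWW
WWWWWWWWW
WWWWWWWWW
YYYWWWWWW
WWWWWWWWW
WWWWWWWWW

Answer: 74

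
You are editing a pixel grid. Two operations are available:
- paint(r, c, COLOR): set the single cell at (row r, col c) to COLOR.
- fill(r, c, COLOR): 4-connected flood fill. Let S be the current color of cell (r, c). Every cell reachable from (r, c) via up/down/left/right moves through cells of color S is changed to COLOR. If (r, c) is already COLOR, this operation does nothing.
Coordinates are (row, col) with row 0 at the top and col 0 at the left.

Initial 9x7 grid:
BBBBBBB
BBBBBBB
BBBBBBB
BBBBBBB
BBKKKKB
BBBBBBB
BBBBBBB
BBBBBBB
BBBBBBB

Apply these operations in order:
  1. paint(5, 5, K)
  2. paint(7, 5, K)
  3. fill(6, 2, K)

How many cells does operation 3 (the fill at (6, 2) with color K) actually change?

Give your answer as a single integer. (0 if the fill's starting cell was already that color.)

Answer: 57

Derivation:
After op 1 paint(5,5,K):
BBBBBBB
BBBBBBB
BBBBBBB
BBBBBBB
BBKKKKB
BBBBBKB
BBBBBBB
BBBBBBB
BBBBBBB
After op 2 paint(7,5,K):
BBBBBBB
BBBBBBB
BBBBBBB
BBBBBBB
BBKKKKB
BBBBBKB
BBBBBBB
BBBBBKB
BBBBBBB
After op 3 fill(6,2,K) [57 cells changed]:
KKKKKKK
KKKKKKK
KKKKKKK
KKKKKKK
KKKKKKK
KKKKKKK
KKKKKKK
KKKKKKK
KKKKKKK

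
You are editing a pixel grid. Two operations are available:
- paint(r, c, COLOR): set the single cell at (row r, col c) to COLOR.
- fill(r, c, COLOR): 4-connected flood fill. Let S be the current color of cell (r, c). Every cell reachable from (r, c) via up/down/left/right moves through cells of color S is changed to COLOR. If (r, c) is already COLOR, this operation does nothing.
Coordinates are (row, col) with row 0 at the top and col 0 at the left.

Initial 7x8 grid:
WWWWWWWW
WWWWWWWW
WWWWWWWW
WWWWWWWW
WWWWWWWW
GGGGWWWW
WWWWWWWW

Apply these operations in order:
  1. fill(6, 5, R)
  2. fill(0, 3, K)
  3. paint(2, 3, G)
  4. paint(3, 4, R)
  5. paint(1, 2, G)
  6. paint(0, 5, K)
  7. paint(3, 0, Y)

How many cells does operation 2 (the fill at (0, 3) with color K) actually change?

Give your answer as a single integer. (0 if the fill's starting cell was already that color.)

Answer: 52

Derivation:
After op 1 fill(6,5,R) [52 cells changed]:
RRRRRRRR
RRRRRRRR
RRRRRRRR
RRRRRRRR
RRRRRRRR
GGGGRRRR
RRRRRRRR
After op 2 fill(0,3,K) [52 cells changed]:
KKKKKKKK
KKKKKKKK
KKKKKKKK
KKKKKKKK
KKKKKKKK
GGGGKKKK
KKKKKKKK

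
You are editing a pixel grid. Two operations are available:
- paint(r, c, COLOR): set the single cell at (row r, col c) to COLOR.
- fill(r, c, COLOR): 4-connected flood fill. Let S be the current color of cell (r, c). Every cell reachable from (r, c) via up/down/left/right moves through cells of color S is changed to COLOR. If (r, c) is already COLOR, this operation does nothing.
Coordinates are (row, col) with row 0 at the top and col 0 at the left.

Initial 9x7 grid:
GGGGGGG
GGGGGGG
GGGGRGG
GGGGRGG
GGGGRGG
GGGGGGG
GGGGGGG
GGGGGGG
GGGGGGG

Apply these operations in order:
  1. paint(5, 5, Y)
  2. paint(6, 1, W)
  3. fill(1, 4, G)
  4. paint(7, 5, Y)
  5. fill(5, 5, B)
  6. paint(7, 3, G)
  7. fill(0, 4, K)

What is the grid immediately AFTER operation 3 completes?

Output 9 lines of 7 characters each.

After op 1 paint(5,5,Y):
GGGGGGG
GGGGGGG
GGGGRGG
GGGGRGG
GGGGRGG
GGGGGYG
GGGGGGG
GGGGGGG
GGGGGGG
After op 2 paint(6,1,W):
GGGGGGG
GGGGGGG
GGGGRGG
GGGGRGG
GGGGRGG
GGGGGYG
GWGGGGG
GGGGGGG
GGGGGGG
After op 3 fill(1,4,G) [0 cells changed]:
GGGGGGG
GGGGGGG
GGGGRGG
GGGGRGG
GGGGRGG
GGGGGYG
GWGGGGG
GGGGGGG
GGGGGGG

Answer: GGGGGGG
GGGGGGG
GGGGRGG
GGGGRGG
GGGGRGG
GGGGGYG
GWGGGGG
GGGGGGG
GGGGGGG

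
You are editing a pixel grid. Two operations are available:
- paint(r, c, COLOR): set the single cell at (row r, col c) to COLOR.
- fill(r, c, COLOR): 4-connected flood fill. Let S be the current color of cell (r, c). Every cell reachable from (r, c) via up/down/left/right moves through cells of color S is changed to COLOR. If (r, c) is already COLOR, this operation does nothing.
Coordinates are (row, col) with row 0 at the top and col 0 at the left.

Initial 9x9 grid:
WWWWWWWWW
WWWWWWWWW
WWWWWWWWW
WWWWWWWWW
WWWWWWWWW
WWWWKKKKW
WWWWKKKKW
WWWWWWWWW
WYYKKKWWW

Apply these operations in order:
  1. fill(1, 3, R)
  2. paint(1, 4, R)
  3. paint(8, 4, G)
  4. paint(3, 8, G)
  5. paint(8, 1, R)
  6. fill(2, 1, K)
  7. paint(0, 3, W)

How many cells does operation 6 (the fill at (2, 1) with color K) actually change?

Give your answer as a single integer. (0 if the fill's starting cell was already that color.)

After op 1 fill(1,3,R) [68 cells changed]:
RRRRRRRRR
RRRRRRRRR
RRRRRRRRR
RRRRRRRRR
RRRRRRRRR
RRRRKKKKR
RRRRKKKKR
RRRRRRRRR
RYYKKKRRR
After op 2 paint(1,4,R):
RRRRRRRRR
RRRRRRRRR
RRRRRRRRR
RRRRRRRRR
RRRRRRRRR
RRRRKKKKR
RRRRKKKKR
RRRRRRRRR
RYYKKKRRR
After op 3 paint(8,4,G):
RRRRRRRRR
RRRRRRRRR
RRRRRRRRR
RRRRRRRRR
RRRRRRRRR
RRRRKKKKR
RRRRKKKKR
RRRRRRRRR
RYYKGKRRR
After op 4 paint(3,8,G):
RRRRRRRRR
RRRRRRRRR
RRRRRRRRR
RRRRRRRRG
RRRRRRRRR
RRRRKKKKR
RRRRKKKKR
RRRRRRRRR
RYYKGKRRR
After op 5 paint(8,1,R):
RRRRRRRRR
RRRRRRRRR
RRRRRRRRR
RRRRRRRRG
RRRRRRRRR
RRRRKKKKR
RRRRKKKKR
RRRRRRRRR
RRYKGKRRR
After op 6 fill(2,1,K) [68 cells changed]:
KKKKKKKKK
KKKKKKKKK
KKKKKKKKK
KKKKKKKKG
KKKKKKKKK
KKKKKKKKK
KKKKKKKKK
KKKKKKKKK
KKYKGKKKK

Answer: 68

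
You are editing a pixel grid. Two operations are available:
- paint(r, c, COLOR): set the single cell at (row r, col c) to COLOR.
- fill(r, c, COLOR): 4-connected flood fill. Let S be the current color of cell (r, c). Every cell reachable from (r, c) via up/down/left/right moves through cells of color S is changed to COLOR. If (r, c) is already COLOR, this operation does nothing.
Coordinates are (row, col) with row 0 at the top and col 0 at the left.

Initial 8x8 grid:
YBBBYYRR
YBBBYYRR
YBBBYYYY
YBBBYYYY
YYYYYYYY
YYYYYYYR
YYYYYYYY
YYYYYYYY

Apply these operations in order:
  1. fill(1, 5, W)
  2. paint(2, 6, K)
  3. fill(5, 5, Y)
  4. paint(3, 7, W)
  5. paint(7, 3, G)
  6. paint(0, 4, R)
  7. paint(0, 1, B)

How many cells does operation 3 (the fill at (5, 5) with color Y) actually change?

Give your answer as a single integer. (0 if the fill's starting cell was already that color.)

Answer: 46

Derivation:
After op 1 fill(1,5,W) [47 cells changed]:
WBBBWWRR
WBBBWWRR
WBBBWWWW
WBBBWWWW
WWWWWWWW
WWWWWWWR
WWWWWWWW
WWWWWWWW
After op 2 paint(2,6,K):
WBBBWWRR
WBBBWWRR
WBBBWWKW
WBBBWWWW
WWWWWWWW
WWWWWWWR
WWWWWWWW
WWWWWWWW
After op 3 fill(5,5,Y) [46 cells changed]:
YBBBYYRR
YBBBYYRR
YBBBYYKY
YBBBYYYY
YYYYYYYY
YYYYYYYR
YYYYYYYY
YYYYYYYY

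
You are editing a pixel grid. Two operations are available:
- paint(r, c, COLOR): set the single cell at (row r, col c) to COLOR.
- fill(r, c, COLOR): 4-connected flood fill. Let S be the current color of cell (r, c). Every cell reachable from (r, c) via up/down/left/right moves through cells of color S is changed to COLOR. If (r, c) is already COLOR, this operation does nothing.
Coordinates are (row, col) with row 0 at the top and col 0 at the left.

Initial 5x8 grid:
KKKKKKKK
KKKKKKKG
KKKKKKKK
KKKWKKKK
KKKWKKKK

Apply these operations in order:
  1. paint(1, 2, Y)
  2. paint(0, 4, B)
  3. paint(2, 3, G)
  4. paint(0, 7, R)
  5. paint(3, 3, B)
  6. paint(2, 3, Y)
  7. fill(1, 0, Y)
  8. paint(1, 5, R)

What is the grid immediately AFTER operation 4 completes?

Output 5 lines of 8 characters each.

Answer: KKKKBKKR
KKYKKKKG
KKKGKKKK
KKKWKKKK
KKKWKKKK

Derivation:
After op 1 paint(1,2,Y):
KKKKKKKK
KKYKKKKG
KKKKKKKK
KKKWKKKK
KKKWKKKK
After op 2 paint(0,4,B):
KKKKBKKK
KKYKKKKG
KKKKKKKK
KKKWKKKK
KKKWKKKK
After op 3 paint(2,3,G):
KKKKBKKK
KKYKKKKG
KKKGKKKK
KKKWKKKK
KKKWKKKK
After op 4 paint(0,7,R):
KKKKBKKR
KKYKKKKG
KKKGKKKK
KKKWKKKK
KKKWKKKK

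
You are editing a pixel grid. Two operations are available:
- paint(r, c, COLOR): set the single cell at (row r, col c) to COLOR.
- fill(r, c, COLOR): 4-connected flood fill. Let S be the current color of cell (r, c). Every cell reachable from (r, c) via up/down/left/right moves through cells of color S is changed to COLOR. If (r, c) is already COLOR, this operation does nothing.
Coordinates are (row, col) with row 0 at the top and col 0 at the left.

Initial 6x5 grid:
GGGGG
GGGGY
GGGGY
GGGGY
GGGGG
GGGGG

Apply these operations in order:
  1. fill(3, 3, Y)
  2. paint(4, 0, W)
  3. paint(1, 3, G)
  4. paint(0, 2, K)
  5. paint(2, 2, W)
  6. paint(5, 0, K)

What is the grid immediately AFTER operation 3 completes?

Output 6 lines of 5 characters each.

Answer: YYYYY
YYYGY
YYYYY
YYYYY
WYYYY
YYYYY

Derivation:
After op 1 fill(3,3,Y) [27 cells changed]:
YYYYY
YYYYY
YYYYY
YYYYY
YYYYY
YYYYY
After op 2 paint(4,0,W):
YYYYY
YYYYY
YYYYY
YYYYY
WYYYY
YYYYY
After op 3 paint(1,3,G):
YYYYY
YYYGY
YYYYY
YYYYY
WYYYY
YYYYY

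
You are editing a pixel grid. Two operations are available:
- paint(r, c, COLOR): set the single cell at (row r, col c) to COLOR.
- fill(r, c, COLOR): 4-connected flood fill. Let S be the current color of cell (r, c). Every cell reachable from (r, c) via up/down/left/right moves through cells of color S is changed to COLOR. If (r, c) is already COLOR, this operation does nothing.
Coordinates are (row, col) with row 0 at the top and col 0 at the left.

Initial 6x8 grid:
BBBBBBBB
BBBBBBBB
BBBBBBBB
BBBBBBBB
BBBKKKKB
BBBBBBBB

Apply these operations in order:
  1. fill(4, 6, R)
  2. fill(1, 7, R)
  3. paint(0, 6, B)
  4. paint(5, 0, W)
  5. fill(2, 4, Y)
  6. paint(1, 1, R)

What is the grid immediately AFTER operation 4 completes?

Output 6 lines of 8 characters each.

Answer: RRRRRRBR
RRRRRRRR
RRRRRRRR
RRRRRRRR
RRRRRRRR
WRRRRRRR

Derivation:
After op 1 fill(4,6,R) [4 cells changed]:
BBBBBBBB
BBBBBBBB
BBBBBBBB
BBBBBBBB
BBBRRRRB
BBBBBBBB
After op 2 fill(1,7,R) [44 cells changed]:
RRRRRRRR
RRRRRRRR
RRRRRRRR
RRRRRRRR
RRRRRRRR
RRRRRRRR
After op 3 paint(0,6,B):
RRRRRRBR
RRRRRRRR
RRRRRRRR
RRRRRRRR
RRRRRRRR
RRRRRRRR
After op 4 paint(5,0,W):
RRRRRRBR
RRRRRRRR
RRRRRRRR
RRRRRRRR
RRRRRRRR
WRRRRRRR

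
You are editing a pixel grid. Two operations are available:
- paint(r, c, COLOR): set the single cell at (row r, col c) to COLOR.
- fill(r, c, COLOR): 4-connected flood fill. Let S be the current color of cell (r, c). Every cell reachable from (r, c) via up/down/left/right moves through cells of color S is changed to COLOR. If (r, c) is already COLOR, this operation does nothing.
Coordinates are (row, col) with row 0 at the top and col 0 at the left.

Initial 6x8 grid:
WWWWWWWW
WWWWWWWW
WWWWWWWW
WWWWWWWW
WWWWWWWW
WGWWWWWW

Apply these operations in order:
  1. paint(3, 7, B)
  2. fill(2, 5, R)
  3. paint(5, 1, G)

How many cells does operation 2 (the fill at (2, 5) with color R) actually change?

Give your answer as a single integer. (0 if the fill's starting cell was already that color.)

After op 1 paint(3,7,B):
WWWWWWWW
WWWWWWWW
WWWWWWWW
WWWWWWWB
WWWWWWWW
WGWWWWWW
After op 2 fill(2,5,R) [46 cells changed]:
RRRRRRRR
RRRRRRRR
RRRRRRRR
RRRRRRRB
RRRRRRRR
RGRRRRRR

Answer: 46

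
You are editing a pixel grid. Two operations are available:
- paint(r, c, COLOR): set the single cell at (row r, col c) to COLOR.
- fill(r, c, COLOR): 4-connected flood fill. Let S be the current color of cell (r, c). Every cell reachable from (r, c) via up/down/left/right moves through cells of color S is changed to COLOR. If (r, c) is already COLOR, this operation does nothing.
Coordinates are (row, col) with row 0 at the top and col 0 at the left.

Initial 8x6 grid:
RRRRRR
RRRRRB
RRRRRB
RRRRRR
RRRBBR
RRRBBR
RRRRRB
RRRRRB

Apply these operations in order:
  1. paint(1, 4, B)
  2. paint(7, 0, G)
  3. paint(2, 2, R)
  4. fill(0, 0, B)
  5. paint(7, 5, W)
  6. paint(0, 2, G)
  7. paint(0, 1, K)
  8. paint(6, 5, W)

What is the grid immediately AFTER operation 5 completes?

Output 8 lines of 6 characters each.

After op 1 paint(1,4,B):
RRRRRR
RRRRBB
RRRRRB
RRRRRR
RRRBBR
RRRBBR
RRRRRB
RRRRRB
After op 2 paint(7,0,G):
RRRRRR
RRRRBB
RRRRRB
RRRRRR
RRRBBR
RRRBBR
RRRRRB
GRRRRB
After op 3 paint(2,2,R):
RRRRRR
RRRRBB
RRRRRB
RRRRRR
RRRBBR
RRRBBR
RRRRRB
GRRRRB
After op 4 fill(0,0,B) [38 cells changed]:
BBBBBB
BBBBBB
BBBBBB
BBBBBB
BBBBBB
BBBBBB
BBBBBB
GBBBBB
After op 5 paint(7,5,W):
BBBBBB
BBBBBB
BBBBBB
BBBBBB
BBBBBB
BBBBBB
BBBBBB
GBBBBW

Answer: BBBBBB
BBBBBB
BBBBBB
BBBBBB
BBBBBB
BBBBBB
BBBBBB
GBBBBW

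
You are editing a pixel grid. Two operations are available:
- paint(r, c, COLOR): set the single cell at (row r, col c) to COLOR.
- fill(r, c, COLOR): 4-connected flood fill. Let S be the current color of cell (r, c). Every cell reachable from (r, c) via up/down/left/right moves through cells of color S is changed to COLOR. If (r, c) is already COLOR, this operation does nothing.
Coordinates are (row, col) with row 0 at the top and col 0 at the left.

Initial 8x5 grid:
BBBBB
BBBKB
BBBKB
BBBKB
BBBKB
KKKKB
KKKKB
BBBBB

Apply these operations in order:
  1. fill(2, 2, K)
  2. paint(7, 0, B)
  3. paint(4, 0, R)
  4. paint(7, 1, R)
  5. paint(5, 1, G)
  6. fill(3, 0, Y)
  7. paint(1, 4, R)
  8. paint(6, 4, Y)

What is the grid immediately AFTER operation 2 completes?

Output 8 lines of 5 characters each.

Answer: KKKKK
KKKKK
KKKKK
KKKKK
KKKKK
KKKKK
KKKKK
BKKKK

Derivation:
After op 1 fill(2,2,K) [28 cells changed]:
KKKKK
KKKKK
KKKKK
KKKKK
KKKKK
KKKKK
KKKKK
KKKKK
After op 2 paint(7,0,B):
KKKKK
KKKKK
KKKKK
KKKKK
KKKKK
KKKKK
KKKKK
BKKKK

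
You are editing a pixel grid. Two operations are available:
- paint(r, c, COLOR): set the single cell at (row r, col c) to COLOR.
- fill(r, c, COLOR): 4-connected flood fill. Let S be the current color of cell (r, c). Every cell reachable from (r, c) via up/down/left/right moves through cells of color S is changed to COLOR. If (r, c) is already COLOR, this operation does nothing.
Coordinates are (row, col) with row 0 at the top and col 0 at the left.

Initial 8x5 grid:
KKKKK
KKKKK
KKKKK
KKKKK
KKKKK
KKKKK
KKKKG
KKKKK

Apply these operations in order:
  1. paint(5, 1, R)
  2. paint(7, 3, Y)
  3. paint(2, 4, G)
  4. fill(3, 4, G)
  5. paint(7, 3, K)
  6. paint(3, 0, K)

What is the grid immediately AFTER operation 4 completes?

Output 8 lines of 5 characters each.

After op 1 paint(5,1,R):
KKKKK
KKKKK
KKKKK
KKKKK
KKKKK
KRKKK
KKKKG
KKKKK
After op 2 paint(7,3,Y):
KKKKK
KKKKK
KKKKK
KKKKK
KKKKK
KRKKK
KKKKG
KKKYK
After op 3 paint(2,4,G):
KKKKK
KKKKK
KKKKG
KKKKK
KKKKK
KRKKK
KKKKG
KKKYK
After op 4 fill(3,4,G) [35 cells changed]:
GGGGG
GGGGG
GGGGG
GGGGG
GGGGG
GRGGG
GGGGG
GGGYK

Answer: GGGGG
GGGGG
GGGGG
GGGGG
GGGGG
GRGGG
GGGGG
GGGYK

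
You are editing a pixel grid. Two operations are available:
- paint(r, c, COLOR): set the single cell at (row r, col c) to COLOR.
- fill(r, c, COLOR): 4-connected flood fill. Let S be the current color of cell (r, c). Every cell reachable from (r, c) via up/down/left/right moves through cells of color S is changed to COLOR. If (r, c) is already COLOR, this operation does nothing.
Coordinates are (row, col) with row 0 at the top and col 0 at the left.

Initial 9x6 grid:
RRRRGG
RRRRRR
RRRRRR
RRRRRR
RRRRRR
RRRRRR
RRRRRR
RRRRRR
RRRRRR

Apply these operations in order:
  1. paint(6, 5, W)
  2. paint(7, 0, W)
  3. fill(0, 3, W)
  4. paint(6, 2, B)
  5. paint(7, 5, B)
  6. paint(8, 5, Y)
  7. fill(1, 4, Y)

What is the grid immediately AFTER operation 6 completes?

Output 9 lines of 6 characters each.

Answer: WWWWGG
WWWWWW
WWWWWW
WWWWWW
WWWWWW
WWWWWW
WWBWWW
WWWWWB
WWWWWY

Derivation:
After op 1 paint(6,5,W):
RRRRGG
RRRRRR
RRRRRR
RRRRRR
RRRRRR
RRRRRR
RRRRRW
RRRRRR
RRRRRR
After op 2 paint(7,0,W):
RRRRGG
RRRRRR
RRRRRR
RRRRRR
RRRRRR
RRRRRR
RRRRRW
WRRRRR
RRRRRR
After op 3 fill(0,3,W) [50 cells changed]:
WWWWGG
WWWWWW
WWWWWW
WWWWWW
WWWWWW
WWWWWW
WWWWWW
WWWWWW
WWWWWW
After op 4 paint(6,2,B):
WWWWGG
WWWWWW
WWWWWW
WWWWWW
WWWWWW
WWWWWW
WWBWWW
WWWWWW
WWWWWW
After op 5 paint(7,5,B):
WWWWGG
WWWWWW
WWWWWW
WWWWWW
WWWWWW
WWWWWW
WWBWWW
WWWWWB
WWWWWW
After op 6 paint(8,5,Y):
WWWWGG
WWWWWW
WWWWWW
WWWWWW
WWWWWW
WWWWWW
WWBWWW
WWWWWB
WWWWWY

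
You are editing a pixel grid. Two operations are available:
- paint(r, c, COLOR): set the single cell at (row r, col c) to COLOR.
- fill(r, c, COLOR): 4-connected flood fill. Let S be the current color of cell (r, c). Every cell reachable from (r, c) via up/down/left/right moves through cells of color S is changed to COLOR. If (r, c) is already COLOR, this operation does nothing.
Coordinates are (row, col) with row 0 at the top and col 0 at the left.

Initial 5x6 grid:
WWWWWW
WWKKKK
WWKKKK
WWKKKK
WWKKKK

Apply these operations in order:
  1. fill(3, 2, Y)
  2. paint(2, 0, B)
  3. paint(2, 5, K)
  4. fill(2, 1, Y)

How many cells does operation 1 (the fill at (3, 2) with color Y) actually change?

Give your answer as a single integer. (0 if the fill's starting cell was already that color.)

After op 1 fill(3,2,Y) [16 cells changed]:
WWWWWW
WWYYYY
WWYYYY
WWYYYY
WWYYYY

Answer: 16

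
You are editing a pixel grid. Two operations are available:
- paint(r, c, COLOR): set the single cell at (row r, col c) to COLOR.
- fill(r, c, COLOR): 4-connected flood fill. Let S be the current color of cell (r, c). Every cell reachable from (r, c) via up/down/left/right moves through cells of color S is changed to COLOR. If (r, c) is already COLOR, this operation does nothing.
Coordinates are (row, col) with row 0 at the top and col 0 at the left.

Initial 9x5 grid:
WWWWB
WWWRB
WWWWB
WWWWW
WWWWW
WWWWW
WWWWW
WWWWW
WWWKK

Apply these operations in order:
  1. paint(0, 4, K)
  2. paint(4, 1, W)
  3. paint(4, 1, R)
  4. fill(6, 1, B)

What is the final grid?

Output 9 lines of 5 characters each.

After op 1 paint(0,4,K):
WWWWK
WWWRB
WWWWB
WWWWW
WWWWW
WWWWW
WWWWW
WWWWW
WWWKK
After op 2 paint(4,1,W):
WWWWK
WWWRB
WWWWB
WWWWW
WWWWW
WWWWW
WWWWW
WWWWW
WWWKK
After op 3 paint(4,1,R):
WWWWK
WWWRB
WWWWB
WWWWW
WRWWW
WWWWW
WWWWW
WWWWW
WWWKK
After op 4 fill(6,1,B) [38 cells changed]:
BBBBK
BBBRB
BBBBB
BBBBB
BRBBB
BBBBB
BBBBB
BBBBB
BBBKK

Answer: BBBBK
BBBRB
BBBBB
BBBBB
BRBBB
BBBBB
BBBBB
BBBBB
BBBKK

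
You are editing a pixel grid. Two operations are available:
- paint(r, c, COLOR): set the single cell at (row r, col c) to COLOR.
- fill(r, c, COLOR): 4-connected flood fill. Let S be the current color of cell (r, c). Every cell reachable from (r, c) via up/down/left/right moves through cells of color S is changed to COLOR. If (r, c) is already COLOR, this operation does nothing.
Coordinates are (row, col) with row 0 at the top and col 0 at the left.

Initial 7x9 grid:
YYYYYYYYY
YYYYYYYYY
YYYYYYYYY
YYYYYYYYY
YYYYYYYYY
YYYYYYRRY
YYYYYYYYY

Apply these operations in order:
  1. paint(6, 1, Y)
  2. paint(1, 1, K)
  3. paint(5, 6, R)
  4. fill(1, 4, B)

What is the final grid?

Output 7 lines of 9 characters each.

Answer: BBBBBBBBB
BKBBBBBBB
BBBBBBBBB
BBBBBBBBB
BBBBBBBBB
BBBBBBRRB
BBBBBBBBB

Derivation:
After op 1 paint(6,1,Y):
YYYYYYYYY
YYYYYYYYY
YYYYYYYYY
YYYYYYYYY
YYYYYYYYY
YYYYYYRRY
YYYYYYYYY
After op 2 paint(1,1,K):
YYYYYYYYY
YKYYYYYYY
YYYYYYYYY
YYYYYYYYY
YYYYYYYYY
YYYYYYRRY
YYYYYYYYY
After op 3 paint(5,6,R):
YYYYYYYYY
YKYYYYYYY
YYYYYYYYY
YYYYYYYYY
YYYYYYYYY
YYYYYYRRY
YYYYYYYYY
After op 4 fill(1,4,B) [60 cells changed]:
BBBBBBBBB
BKBBBBBBB
BBBBBBBBB
BBBBBBBBB
BBBBBBBBB
BBBBBBRRB
BBBBBBBBB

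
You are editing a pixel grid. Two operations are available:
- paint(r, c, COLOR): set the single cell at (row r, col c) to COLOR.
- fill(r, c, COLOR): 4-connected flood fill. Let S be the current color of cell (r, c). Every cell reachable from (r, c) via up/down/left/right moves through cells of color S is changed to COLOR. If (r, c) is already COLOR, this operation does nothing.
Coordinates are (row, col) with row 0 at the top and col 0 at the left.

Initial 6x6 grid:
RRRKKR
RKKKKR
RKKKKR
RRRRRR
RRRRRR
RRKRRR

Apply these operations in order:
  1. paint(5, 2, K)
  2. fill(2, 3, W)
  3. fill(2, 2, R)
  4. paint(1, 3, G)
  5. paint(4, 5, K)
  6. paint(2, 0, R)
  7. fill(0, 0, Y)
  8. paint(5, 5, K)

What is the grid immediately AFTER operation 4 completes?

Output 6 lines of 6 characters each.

After op 1 paint(5,2,K):
RRRKKR
RKKKKR
RKKKKR
RRRRRR
RRRRRR
RRKRRR
After op 2 fill(2,3,W) [10 cells changed]:
RRRWWR
RWWWWR
RWWWWR
RRRRRR
RRRRRR
RRKRRR
After op 3 fill(2,2,R) [10 cells changed]:
RRRRRR
RRRRRR
RRRRRR
RRRRRR
RRRRRR
RRKRRR
After op 4 paint(1,3,G):
RRRRRR
RRRGRR
RRRRRR
RRRRRR
RRRRRR
RRKRRR

Answer: RRRRRR
RRRGRR
RRRRRR
RRRRRR
RRRRRR
RRKRRR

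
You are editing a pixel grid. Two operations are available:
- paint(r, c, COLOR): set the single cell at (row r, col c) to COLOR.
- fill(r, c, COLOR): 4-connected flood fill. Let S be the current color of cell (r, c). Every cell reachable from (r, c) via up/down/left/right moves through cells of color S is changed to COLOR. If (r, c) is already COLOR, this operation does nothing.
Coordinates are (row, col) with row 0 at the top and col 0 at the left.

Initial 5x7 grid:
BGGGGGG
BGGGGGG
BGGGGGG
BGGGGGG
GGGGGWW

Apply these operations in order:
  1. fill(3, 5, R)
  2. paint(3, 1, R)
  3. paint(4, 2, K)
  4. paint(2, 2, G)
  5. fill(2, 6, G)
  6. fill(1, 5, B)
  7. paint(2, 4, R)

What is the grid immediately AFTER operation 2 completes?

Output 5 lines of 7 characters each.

After op 1 fill(3,5,R) [29 cells changed]:
BRRRRRR
BRRRRRR
BRRRRRR
BRRRRRR
RRRRRWW
After op 2 paint(3,1,R):
BRRRRRR
BRRRRRR
BRRRRRR
BRRRRRR
RRRRRWW

Answer: BRRRRRR
BRRRRRR
BRRRRRR
BRRRRRR
RRRRRWW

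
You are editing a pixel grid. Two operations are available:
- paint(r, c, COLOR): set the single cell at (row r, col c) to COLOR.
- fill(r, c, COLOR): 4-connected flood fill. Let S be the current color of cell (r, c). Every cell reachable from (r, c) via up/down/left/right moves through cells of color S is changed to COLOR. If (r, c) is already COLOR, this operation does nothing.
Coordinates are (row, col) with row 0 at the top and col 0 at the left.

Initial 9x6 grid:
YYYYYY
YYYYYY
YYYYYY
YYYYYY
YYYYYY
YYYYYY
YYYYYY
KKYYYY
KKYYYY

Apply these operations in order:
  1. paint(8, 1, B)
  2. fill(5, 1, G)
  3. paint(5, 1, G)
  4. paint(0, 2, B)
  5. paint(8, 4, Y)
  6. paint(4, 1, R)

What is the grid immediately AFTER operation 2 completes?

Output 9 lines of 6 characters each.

After op 1 paint(8,1,B):
YYYYYY
YYYYYY
YYYYYY
YYYYYY
YYYYYY
YYYYYY
YYYYYY
KKYYYY
KBYYYY
After op 2 fill(5,1,G) [50 cells changed]:
GGGGGG
GGGGGG
GGGGGG
GGGGGG
GGGGGG
GGGGGG
GGGGGG
KKGGGG
KBGGGG

Answer: GGGGGG
GGGGGG
GGGGGG
GGGGGG
GGGGGG
GGGGGG
GGGGGG
KKGGGG
KBGGGG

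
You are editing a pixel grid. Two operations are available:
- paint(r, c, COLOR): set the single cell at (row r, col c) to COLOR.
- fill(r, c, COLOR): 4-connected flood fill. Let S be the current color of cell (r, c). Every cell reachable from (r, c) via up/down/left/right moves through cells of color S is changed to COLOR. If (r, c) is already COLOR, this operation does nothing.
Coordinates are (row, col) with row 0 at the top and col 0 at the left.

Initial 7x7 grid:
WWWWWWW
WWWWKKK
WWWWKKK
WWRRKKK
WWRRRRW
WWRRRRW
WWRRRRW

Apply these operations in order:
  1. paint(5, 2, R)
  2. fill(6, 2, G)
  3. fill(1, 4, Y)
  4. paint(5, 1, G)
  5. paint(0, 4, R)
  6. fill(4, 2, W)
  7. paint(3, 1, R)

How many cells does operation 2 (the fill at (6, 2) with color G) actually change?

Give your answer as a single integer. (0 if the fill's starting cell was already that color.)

Answer: 14

Derivation:
After op 1 paint(5,2,R):
WWWWWWW
WWWWKKK
WWWWKKK
WWRRKKK
WWRRRRW
WWRRRRW
WWRRRRW
After op 2 fill(6,2,G) [14 cells changed]:
WWWWWWW
WWWWKKK
WWWWKKK
WWGGKKK
WWGGGGW
WWGGGGW
WWGGGGW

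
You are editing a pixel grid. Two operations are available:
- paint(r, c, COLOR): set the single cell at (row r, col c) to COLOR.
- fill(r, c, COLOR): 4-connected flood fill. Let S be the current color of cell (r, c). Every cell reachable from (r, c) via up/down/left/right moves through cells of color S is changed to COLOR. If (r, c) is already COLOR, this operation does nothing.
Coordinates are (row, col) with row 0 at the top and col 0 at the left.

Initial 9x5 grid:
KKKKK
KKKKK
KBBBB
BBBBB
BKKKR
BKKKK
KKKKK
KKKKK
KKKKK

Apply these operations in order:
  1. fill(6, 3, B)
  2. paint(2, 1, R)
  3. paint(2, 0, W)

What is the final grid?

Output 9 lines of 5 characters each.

Answer: KKKKK
KKKKK
WRBBB
BBBBB
BBBBR
BBBBB
BBBBB
BBBBB
BBBBB

Derivation:
After op 1 fill(6,3,B) [22 cells changed]:
KKKKK
KKKKK
KBBBB
BBBBB
BBBBR
BBBBB
BBBBB
BBBBB
BBBBB
After op 2 paint(2,1,R):
KKKKK
KKKKK
KRBBB
BBBBB
BBBBR
BBBBB
BBBBB
BBBBB
BBBBB
After op 3 paint(2,0,W):
KKKKK
KKKKK
WRBBB
BBBBB
BBBBR
BBBBB
BBBBB
BBBBB
BBBBB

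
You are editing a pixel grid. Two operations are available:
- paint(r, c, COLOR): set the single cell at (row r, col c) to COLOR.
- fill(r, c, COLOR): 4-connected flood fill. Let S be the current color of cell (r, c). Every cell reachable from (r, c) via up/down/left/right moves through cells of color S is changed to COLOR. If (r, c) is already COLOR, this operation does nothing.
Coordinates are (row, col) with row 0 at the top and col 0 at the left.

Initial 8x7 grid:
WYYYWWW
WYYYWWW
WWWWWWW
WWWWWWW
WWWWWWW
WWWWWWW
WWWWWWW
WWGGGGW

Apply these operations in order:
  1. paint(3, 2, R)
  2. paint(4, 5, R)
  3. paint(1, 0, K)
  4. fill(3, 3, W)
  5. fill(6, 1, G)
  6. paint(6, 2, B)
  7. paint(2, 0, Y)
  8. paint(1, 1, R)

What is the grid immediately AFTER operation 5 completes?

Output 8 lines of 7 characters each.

After op 1 paint(3,2,R):
WYYYWWW
WYYYWWW
WWWWWWW
WWRWWWW
WWWWWWW
WWWWWWW
WWWWWWW
WWGGGGW
After op 2 paint(4,5,R):
WYYYWWW
WYYYWWW
WWWWWWW
WWRWWWW
WWWWWRW
WWWWWWW
WWWWWWW
WWGGGGW
After op 3 paint(1,0,K):
WYYYWWW
KYYYWWW
WWWWWWW
WWRWWWW
WWWWWRW
WWWWWWW
WWWWWWW
WWGGGGW
After op 4 fill(3,3,W) [0 cells changed]:
WYYYWWW
KYYYWWW
WWWWWWW
WWRWWWW
WWWWWRW
WWWWWWW
WWWWWWW
WWGGGGW
After op 5 fill(6,1,G) [42 cells changed]:
WYYYGGG
KYYYGGG
GGGGGGG
GGRGGGG
GGGGGRG
GGGGGGG
GGGGGGG
GGGGGGG

Answer: WYYYGGG
KYYYGGG
GGGGGGG
GGRGGGG
GGGGGRG
GGGGGGG
GGGGGGG
GGGGGGG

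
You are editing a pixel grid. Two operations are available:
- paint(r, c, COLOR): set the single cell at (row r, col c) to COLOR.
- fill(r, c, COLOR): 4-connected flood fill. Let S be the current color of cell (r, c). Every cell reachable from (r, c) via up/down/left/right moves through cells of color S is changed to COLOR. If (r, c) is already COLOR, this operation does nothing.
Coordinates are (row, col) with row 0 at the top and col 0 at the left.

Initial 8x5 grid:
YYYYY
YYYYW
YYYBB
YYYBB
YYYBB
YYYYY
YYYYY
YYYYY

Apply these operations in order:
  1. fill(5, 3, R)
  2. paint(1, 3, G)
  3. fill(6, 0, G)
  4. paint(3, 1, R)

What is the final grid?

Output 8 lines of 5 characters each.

Answer: GGGGG
GGGGW
GGGBB
GRGBB
GGGBB
GGGGG
GGGGG
GGGGG

Derivation:
After op 1 fill(5,3,R) [33 cells changed]:
RRRRR
RRRRW
RRRBB
RRRBB
RRRBB
RRRRR
RRRRR
RRRRR
After op 2 paint(1,3,G):
RRRRR
RRRGW
RRRBB
RRRBB
RRRBB
RRRRR
RRRRR
RRRRR
After op 3 fill(6,0,G) [32 cells changed]:
GGGGG
GGGGW
GGGBB
GGGBB
GGGBB
GGGGG
GGGGG
GGGGG
After op 4 paint(3,1,R):
GGGGG
GGGGW
GGGBB
GRGBB
GGGBB
GGGGG
GGGGG
GGGGG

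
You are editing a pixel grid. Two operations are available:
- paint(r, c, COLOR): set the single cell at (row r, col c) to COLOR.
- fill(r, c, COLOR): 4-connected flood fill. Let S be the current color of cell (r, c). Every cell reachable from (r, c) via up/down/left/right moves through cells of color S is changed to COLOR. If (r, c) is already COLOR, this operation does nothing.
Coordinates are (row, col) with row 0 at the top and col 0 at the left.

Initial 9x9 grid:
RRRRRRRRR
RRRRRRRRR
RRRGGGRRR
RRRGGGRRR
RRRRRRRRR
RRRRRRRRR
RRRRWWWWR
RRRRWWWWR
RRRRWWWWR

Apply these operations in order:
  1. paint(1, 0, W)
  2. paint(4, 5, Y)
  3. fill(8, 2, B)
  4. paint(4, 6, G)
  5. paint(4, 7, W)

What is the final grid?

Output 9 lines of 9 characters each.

After op 1 paint(1,0,W):
RRRRRRRRR
WRRRRRRRR
RRRGGGRRR
RRRGGGRRR
RRRRRRRRR
RRRRRRRRR
RRRRWWWWR
RRRRWWWWR
RRRRWWWWR
After op 2 paint(4,5,Y):
RRRRRRRRR
WRRRRRRRR
RRRGGGRRR
RRRGGGRRR
RRRRRYRRR
RRRRRRRRR
RRRRWWWWR
RRRRWWWWR
RRRRWWWWR
After op 3 fill(8,2,B) [61 cells changed]:
BBBBBBBBB
WBBBBBBBB
BBBGGGBBB
BBBGGGBBB
BBBBBYBBB
BBBBBBBBB
BBBBWWWWB
BBBBWWWWB
BBBBWWWWB
After op 4 paint(4,6,G):
BBBBBBBBB
WBBBBBBBB
BBBGGGBBB
BBBGGGBBB
BBBBBYGBB
BBBBBBBBB
BBBBWWWWB
BBBBWWWWB
BBBBWWWWB
After op 5 paint(4,7,W):
BBBBBBBBB
WBBBBBBBB
BBBGGGBBB
BBBGGGBBB
BBBBBYGWB
BBBBBBBBB
BBBBWWWWB
BBBBWWWWB
BBBBWWWWB

Answer: BBBBBBBBB
WBBBBBBBB
BBBGGGBBB
BBBGGGBBB
BBBBBYGWB
BBBBBBBBB
BBBBWWWWB
BBBBWWWWB
BBBBWWWWB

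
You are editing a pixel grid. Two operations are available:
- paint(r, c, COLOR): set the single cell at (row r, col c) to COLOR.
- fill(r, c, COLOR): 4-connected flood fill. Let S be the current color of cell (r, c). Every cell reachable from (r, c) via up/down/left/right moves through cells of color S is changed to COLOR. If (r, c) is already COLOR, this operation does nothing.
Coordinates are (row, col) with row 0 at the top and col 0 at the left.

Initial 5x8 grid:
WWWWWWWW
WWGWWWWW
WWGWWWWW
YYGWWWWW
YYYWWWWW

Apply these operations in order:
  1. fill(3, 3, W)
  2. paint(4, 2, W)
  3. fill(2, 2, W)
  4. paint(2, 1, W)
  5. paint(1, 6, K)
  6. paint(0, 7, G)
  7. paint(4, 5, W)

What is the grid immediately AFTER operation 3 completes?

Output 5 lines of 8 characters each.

Answer: WWWWWWWW
WWWWWWWW
WWWWWWWW
YYWWWWWW
YYWWWWWW

Derivation:
After op 1 fill(3,3,W) [0 cells changed]:
WWWWWWWW
WWGWWWWW
WWGWWWWW
YYGWWWWW
YYYWWWWW
After op 2 paint(4,2,W):
WWWWWWWW
WWGWWWWW
WWGWWWWW
YYGWWWWW
YYWWWWWW
After op 3 fill(2,2,W) [3 cells changed]:
WWWWWWWW
WWWWWWWW
WWWWWWWW
YYWWWWWW
YYWWWWWW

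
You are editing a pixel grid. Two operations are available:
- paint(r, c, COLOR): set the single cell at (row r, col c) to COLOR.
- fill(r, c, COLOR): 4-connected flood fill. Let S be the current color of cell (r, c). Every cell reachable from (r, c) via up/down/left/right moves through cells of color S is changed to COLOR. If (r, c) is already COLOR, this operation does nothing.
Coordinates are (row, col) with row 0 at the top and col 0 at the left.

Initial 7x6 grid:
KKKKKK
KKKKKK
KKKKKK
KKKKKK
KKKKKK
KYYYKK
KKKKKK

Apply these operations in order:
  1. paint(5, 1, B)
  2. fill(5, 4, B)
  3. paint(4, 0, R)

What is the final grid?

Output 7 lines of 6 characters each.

After op 1 paint(5,1,B):
KKKKKK
KKKKKK
KKKKKK
KKKKKK
KKKKKK
KBYYKK
KKKKKK
After op 2 fill(5,4,B) [39 cells changed]:
BBBBBB
BBBBBB
BBBBBB
BBBBBB
BBBBBB
BBYYBB
BBBBBB
After op 3 paint(4,0,R):
BBBBBB
BBBBBB
BBBBBB
BBBBBB
RBBBBB
BBYYBB
BBBBBB

Answer: BBBBBB
BBBBBB
BBBBBB
BBBBBB
RBBBBB
BBYYBB
BBBBBB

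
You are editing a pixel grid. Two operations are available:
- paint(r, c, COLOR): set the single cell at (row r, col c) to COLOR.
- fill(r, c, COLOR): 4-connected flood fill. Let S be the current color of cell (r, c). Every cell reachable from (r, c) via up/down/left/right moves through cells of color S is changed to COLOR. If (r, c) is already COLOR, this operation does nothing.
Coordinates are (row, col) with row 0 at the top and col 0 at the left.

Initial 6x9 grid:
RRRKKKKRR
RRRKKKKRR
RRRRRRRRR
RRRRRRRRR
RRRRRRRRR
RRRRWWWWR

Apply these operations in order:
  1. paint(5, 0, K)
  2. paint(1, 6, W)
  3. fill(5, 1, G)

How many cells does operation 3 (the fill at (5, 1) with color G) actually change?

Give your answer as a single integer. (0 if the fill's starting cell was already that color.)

After op 1 paint(5,0,K):
RRRKKKKRR
RRRKKKKRR
RRRRRRRRR
RRRRRRRRR
RRRRRRRRR
KRRRWWWWR
After op 2 paint(1,6,W):
RRRKKKKRR
RRRKKKWRR
RRRRRRRRR
RRRRRRRRR
RRRRRRRRR
KRRRWWWWR
After op 3 fill(5,1,G) [41 cells changed]:
GGGKKKKGG
GGGKKKWGG
GGGGGGGGG
GGGGGGGGG
GGGGGGGGG
KGGGWWWWG

Answer: 41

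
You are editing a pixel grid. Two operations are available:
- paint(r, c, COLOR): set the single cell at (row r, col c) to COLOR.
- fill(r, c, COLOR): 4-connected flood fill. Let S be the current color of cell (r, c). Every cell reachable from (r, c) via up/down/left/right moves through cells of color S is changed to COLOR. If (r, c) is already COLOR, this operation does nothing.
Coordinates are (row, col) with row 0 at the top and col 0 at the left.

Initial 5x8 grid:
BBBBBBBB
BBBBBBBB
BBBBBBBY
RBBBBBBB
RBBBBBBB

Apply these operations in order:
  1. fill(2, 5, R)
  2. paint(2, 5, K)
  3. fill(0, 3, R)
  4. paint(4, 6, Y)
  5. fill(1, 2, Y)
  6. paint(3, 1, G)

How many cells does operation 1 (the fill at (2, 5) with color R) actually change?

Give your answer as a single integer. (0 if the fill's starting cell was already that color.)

Answer: 37

Derivation:
After op 1 fill(2,5,R) [37 cells changed]:
RRRRRRRR
RRRRRRRR
RRRRRRRY
RRRRRRRR
RRRRRRRR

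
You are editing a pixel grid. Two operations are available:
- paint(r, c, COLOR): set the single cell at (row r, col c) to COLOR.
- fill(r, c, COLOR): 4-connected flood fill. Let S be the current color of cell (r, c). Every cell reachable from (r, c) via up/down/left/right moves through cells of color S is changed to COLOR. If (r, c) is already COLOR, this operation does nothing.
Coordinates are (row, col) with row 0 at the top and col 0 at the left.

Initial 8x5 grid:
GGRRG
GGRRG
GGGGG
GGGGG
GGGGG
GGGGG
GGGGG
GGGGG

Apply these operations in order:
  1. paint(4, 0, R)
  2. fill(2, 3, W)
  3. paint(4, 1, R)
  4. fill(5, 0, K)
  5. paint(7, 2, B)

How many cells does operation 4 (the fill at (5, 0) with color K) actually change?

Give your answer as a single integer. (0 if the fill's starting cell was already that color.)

Answer: 34

Derivation:
After op 1 paint(4,0,R):
GGRRG
GGRRG
GGGGG
GGGGG
RGGGG
GGGGG
GGGGG
GGGGG
After op 2 fill(2,3,W) [35 cells changed]:
WWRRW
WWRRW
WWWWW
WWWWW
RWWWW
WWWWW
WWWWW
WWWWW
After op 3 paint(4,1,R):
WWRRW
WWRRW
WWWWW
WWWWW
RRWWW
WWWWW
WWWWW
WWWWW
After op 4 fill(5,0,K) [34 cells changed]:
KKRRK
KKRRK
KKKKK
KKKKK
RRKKK
KKKKK
KKKKK
KKKKK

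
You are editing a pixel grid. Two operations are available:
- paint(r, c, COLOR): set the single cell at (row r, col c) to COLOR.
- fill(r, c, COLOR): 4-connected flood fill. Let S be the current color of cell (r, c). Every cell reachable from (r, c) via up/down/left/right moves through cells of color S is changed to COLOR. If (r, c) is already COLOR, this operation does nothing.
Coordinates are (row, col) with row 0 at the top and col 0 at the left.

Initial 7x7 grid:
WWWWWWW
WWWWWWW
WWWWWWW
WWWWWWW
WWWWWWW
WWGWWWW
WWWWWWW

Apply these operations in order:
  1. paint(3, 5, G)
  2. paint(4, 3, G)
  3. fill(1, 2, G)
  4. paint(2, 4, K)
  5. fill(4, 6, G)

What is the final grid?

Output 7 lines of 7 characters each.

After op 1 paint(3,5,G):
WWWWWWW
WWWWWWW
WWWWWWW
WWWWWGW
WWWWWWW
WWGWWWW
WWWWWWW
After op 2 paint(4,3,G):
WWWWWWW
WWWWWWW
WWWWWWW
WWWWWGW
WWWGWWW
WWGWWWW
WWWWWWW
After op 3 fill(1,2,G) [46 cells changed]:
GGGGGGG
GGGGGGG
GGGGGGG
GGGGGGG
GGGGGGG
GGGGGGG
GGGGGGG
After op 4 paint(2,4,K):
GGGGGGG
GGGGGGG
GGGGKGG
GGGGGGG
GGGGGGG
GGGGGGG
GGGGGGG
After op 5 fill(4,6,G) [0 cells changed]:
GGGGGGG
GGGGGGG
GGGGKGG
GGGGGGG
GGGGGGG
GGGGGGG
GGGGGGG

Answer: GGGGGGG
GGGGGGG
GGGGKGG
GGGGGGG
GGGGGGG
GGGGGGG
GGGGGGG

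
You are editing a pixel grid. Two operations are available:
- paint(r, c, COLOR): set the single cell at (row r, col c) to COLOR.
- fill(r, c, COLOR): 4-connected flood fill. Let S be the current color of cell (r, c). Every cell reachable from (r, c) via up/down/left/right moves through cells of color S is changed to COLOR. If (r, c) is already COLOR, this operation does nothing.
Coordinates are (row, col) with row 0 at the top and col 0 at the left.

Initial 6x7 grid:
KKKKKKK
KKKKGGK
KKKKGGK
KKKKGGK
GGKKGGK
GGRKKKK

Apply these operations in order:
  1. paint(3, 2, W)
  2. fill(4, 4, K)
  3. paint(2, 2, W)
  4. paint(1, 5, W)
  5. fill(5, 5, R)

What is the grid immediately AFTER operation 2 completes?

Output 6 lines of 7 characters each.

Answer: KKKKKKK
KKKKKKK
KKKKKKK
KKWKKKK
GGKKKKK
GGRKKKK

Derivation:
After op 1 paint(3,2,W):
KKKKKKK
KKKKGGK
KKKKGGK
KKWKGGK
GGKKGGK
GGRKKKK
After op 2 fill(4,4,K) [8 cells changed]:
KKKKKKK
KKKKKKK
KKKKKKK
KKWKKKK
GGKKKKK
GGRKKKK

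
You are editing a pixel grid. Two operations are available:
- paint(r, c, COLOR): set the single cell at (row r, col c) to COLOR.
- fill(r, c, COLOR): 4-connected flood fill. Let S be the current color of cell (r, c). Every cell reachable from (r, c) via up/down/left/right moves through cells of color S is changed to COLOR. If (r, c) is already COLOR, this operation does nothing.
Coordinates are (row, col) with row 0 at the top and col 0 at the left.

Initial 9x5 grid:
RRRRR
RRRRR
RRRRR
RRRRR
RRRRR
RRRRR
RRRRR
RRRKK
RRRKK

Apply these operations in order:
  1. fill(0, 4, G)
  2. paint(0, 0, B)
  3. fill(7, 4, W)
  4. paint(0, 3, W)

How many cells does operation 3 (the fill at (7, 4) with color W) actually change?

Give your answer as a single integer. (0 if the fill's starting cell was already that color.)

Answer: 4

Derivation:
After op 1 fill(0,4,G) [41 cells changed]:
GGGGG
GGGGG
GGGGG
GGGGG
GGGGG
GGGGG
GGGGG
GGGKK
GGGKK
After op 2 paint(0,0,B):
BGGGG
GGGGG
GGGGG
GGGGG
GGGGG
GGGGG
GGGGG
GGGKK
GGGKK
After op 3 fill(7,4,W) [4 cells changed]:
BGGGG
GGGGG
GGGGG
GGGGG
GGGGG
GGGGG
GGGGG
GGGWW
GGGWW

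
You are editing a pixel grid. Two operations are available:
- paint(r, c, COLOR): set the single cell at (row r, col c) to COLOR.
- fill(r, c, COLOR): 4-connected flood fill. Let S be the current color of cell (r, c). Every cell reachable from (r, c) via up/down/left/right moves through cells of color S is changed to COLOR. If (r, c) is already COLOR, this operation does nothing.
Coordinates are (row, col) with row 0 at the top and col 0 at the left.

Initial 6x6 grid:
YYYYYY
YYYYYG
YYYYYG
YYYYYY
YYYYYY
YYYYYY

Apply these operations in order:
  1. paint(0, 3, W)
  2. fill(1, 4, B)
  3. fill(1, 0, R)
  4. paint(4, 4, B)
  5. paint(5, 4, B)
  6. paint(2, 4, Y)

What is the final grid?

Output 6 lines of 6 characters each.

Answer: RRRWRR
RRRRRG
RRRRYG
RRRRRR
RRRRBR
RRRRBR

Derivation:
After op 1 paint(0,3,W):
YYYWYY
YYYYYG
YYYYYG
YYYYYY
YYYYYY
YYYYYY
After op 2 fill(1,4,B) [33 cells changed]:
BBBWBB
BBBBBG
BBBBBG
BBBBBB
BBBBBB
BBBBBB
After op 3 fill(1,0,R) [33 cells changed]:
RRRWRR
RRRRRG
RRRRRG
RRRRRR
RRRRRR
RRRRRR
After op 4 paint(4,4,B):
RRRWRR
RRRRRG
RRRRRG
RRRRRR
RRRRBR
RRRRRR
After op 5 paint(5,4,B):
RRRWRR
RRRRRG
RRRRRG
RRRRRR
RRRRBR
RRRRBR
After op 6 paint(2,4,Y):
RRRWRR
RRRRRG
RRRRYG
RRRRRR
RRRRBR
RRRRBR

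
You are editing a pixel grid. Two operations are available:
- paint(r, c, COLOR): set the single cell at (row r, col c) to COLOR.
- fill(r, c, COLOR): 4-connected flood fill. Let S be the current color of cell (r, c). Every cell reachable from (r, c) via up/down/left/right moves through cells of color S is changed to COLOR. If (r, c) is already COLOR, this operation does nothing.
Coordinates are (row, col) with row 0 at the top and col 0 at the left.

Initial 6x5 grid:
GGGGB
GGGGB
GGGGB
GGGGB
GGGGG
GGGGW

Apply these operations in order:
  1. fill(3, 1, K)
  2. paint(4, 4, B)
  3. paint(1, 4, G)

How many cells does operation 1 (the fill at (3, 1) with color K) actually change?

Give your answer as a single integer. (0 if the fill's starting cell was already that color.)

After op 1 fill(3,1,K) [25 cells changed]:
KKKKB
KKKKB
KKKKB
KKKKB
KKKKK
KKKKW

Answer: 25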